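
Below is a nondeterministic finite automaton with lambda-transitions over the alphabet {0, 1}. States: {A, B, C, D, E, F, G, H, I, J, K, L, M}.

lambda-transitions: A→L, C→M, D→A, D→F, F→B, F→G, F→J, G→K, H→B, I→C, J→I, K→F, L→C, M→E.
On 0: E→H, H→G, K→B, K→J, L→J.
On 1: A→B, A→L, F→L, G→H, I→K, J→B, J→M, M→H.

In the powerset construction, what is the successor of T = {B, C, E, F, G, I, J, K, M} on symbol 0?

{B, C, E, H, I, J, M}

E on 0 → {H}.
K on 0 → {B, J}.
No 0-transition from B, C, F, G, I, J, M.
Union after reading 0: {B, H, J}.
Now take the lambda-closure:
From J via lambda: add I.
From I via lambda: add C.
From C via lambda: add M.
From M via lambda: add E.
No new states can be added; the closed set is {B, C, E, H, I, J, M}.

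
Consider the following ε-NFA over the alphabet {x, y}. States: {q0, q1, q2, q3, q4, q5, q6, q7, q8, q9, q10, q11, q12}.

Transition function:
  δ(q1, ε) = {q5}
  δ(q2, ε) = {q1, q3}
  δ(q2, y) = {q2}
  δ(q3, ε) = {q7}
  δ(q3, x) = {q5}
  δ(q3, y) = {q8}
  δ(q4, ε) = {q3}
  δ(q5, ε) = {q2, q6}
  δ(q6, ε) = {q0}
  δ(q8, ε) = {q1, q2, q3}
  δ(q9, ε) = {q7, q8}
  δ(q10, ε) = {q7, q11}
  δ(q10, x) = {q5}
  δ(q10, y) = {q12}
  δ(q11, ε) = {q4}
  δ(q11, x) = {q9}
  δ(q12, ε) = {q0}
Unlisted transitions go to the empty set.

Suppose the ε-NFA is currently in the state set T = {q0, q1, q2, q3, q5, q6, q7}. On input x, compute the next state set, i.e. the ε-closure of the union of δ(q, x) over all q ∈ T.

{q0, q1, q2, q3, q5, q6, q7}

q3 on x → {q5}.
No x-transition from q0, q1, q2, q5, q6, q7.
Union after reading x: {q5}.
Now take the ε-closure:
From q5 via ε: add q2, q6.
From q2 via ε: add q1, q3.
From q6 via ε: add q0.
From q3 via ε: add q7.
No new states can be added; the closed set is {q0, q1, q2, q3, q5, q6, q7}.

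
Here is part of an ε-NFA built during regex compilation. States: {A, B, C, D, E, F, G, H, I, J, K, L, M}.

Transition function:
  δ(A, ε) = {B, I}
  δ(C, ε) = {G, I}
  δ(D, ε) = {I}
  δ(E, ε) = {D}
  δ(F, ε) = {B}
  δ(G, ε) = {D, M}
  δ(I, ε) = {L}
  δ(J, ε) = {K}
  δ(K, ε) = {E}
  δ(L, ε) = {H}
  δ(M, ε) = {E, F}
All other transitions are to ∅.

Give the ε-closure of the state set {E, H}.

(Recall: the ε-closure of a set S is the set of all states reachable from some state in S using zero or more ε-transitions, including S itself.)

Start with {E, H}.
From E via ε: add D.
From D via ε: add I.
From I via ε: add L.
No new states can be added; the closed set is {D, E, H, I, L}.

{D, E, H, I, L}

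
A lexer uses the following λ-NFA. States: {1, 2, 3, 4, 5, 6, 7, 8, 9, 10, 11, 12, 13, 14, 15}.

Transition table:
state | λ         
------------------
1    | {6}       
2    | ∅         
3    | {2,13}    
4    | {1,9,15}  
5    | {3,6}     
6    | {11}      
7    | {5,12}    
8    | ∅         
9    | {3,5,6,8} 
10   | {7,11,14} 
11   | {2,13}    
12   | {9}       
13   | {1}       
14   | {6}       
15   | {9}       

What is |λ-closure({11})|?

Start with {11}.
From 11 via λ: add 2, 13.
From 13 via λ: add 1.
From 1 via λ: add 6.
λ-closure = {1, 2, 6, 11, 13}, which has 5 states.

5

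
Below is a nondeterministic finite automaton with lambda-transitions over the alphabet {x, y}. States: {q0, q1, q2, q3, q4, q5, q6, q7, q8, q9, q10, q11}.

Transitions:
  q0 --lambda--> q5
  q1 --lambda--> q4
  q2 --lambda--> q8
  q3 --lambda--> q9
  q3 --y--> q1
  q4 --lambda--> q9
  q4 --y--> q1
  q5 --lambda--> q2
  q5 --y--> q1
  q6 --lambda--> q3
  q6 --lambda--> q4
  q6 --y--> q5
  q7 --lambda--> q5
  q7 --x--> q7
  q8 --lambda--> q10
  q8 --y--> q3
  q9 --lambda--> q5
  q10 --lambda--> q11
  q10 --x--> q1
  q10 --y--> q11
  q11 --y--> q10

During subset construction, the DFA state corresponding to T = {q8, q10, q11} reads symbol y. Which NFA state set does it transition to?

{q2, q3, q5, q8, q9, q10, q11}

q8 on y → {q3}.
q10 on y → {q11}.
q11 on y → {q10}.
Union after reading y: {q3, q10, q11}.
Now take the lambda-closure:
From q3 via lambda: add q9.
From q9 via lambda: add q5.
From q5 via lambda: add q2.
From q2 via lambda: add q8.
No new states can be added; the closed set is {q2, q3, q5, q8, q9, q10, q11}.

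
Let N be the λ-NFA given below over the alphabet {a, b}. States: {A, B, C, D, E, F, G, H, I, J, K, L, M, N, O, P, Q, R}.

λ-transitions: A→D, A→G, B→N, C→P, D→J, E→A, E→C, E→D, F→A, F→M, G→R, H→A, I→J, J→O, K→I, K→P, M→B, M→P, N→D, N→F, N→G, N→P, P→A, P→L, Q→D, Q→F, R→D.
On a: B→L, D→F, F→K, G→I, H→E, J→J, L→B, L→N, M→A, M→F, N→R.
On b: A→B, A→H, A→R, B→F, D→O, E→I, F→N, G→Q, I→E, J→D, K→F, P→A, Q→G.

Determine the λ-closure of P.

{A, D, G, J, L, O, P, R}

Start with {P}.
From P via λ: add A, L.
From A via λ: add D, G.
From D via λ: add J.
From G via λ: add R.
From J via λ: add O.
No new states can be added; the closed set is {A, D, G, J, L, O, P, R}.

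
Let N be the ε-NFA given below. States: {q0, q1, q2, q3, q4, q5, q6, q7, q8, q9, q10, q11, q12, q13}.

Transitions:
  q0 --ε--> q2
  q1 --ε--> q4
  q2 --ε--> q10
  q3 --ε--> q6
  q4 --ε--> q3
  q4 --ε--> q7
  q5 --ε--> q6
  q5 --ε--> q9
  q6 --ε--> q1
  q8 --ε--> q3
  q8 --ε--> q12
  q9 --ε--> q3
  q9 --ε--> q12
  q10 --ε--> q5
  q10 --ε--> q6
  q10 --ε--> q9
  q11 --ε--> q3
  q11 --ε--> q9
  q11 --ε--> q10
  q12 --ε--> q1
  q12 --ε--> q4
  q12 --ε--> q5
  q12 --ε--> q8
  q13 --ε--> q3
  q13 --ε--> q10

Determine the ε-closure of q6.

Start with {q6}.
From q6 via ε: add q1.
From q1 via ε: add q4.
From q4 via ε: add q3, q7.
No new states can be added; the closed set is {q1, q3, q4, q6, q7}.

{q1, q3, q4, q6, q7}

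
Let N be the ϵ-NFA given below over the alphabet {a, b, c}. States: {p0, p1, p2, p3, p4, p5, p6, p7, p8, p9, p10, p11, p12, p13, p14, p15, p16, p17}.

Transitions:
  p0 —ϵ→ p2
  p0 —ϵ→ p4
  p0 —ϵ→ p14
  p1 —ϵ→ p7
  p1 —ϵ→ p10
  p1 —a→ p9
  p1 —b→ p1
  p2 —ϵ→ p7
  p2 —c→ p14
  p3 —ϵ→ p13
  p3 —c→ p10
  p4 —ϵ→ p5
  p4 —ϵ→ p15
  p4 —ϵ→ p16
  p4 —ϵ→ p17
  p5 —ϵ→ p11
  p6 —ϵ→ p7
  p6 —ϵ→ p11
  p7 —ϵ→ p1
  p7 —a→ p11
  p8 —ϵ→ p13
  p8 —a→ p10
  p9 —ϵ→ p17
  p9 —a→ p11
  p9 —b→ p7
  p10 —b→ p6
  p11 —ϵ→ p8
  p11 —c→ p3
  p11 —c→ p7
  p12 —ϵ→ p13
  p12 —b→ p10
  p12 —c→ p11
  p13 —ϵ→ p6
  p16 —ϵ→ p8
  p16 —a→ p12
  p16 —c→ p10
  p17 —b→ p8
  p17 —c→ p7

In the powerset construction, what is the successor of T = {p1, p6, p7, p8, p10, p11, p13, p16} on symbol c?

{p1, p3, p6, p7, p8, p10, p11, p13}

p11 on c → {p3, p7}.
p16 on c → {p10}.
No c-transition from p1, p6, p7, p8, p10, p13.
Union after reading c: {p3, p7, p10}.
Now take the ϵ-closure:
From p3 via ϵ: add p13.
From p7 via ϵ: add p1.
From p13 via ϵ: add p6.
From p6 via ϵ: add p11.
From p11 via ϵ: add p8.
No new states can be added; the closed set is {p1, p3, p6, p7, p8, p10, p11, p13}.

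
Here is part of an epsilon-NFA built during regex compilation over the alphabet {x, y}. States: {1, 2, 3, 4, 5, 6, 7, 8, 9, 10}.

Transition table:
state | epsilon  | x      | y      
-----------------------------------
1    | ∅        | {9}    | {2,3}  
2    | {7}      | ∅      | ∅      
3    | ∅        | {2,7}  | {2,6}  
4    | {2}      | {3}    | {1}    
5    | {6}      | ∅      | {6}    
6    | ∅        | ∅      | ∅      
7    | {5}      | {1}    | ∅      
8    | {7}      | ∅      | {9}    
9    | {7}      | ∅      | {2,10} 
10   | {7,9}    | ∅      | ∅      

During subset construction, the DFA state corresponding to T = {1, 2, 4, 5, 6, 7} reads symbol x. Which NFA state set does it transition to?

1 on x → {9}.
4 on x → {3}.
7 on x → {1}.
No x-transition from 2, 5, 6.
Union after reading x: {1, 3, 9}.
Now take the epsilon-closure:
From 9 via epsilon: add 7.
From 7 via epsilon: add 5.
From 5 via epsilon: add 6.
No new states can be added; the closed set is {1, 3, 5, 6, 7, 9}.

{1, 3, 5, 6, 7, 9}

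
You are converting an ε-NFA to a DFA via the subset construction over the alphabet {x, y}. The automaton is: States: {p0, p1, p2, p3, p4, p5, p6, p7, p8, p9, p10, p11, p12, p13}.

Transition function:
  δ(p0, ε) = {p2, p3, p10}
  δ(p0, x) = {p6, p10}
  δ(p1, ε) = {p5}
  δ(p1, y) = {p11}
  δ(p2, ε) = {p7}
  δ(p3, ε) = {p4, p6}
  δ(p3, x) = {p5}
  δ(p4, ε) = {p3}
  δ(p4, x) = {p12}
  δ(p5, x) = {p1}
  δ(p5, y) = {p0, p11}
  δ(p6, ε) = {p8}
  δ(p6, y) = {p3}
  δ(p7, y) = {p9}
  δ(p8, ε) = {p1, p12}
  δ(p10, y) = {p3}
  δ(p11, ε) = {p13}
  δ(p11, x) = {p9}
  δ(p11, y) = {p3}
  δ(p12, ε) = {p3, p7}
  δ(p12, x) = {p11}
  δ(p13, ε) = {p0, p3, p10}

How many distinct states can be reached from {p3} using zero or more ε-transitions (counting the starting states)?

Start with {p3}.
From p3 via ε: add p4, p6.
From p6 via ε: add p8.
From p8 via ε: add p1, p12.
From p1 via ε: add p5.
From p12 via ε: add p7.
ε-closure = {p1, p3, p4, p5, p6, p7, p8, p12}, which has 8 states.

8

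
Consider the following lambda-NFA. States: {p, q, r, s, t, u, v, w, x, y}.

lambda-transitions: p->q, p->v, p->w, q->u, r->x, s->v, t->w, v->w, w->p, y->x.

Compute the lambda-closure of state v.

{p, q, u, v, w}

Start with {v}.
From v via lambda: add w.
From w via lambda: add p.
From p via lambda: add q.
From q via lambda: add u.
No new states can be added; the closed set is {p, q, u, v, w}.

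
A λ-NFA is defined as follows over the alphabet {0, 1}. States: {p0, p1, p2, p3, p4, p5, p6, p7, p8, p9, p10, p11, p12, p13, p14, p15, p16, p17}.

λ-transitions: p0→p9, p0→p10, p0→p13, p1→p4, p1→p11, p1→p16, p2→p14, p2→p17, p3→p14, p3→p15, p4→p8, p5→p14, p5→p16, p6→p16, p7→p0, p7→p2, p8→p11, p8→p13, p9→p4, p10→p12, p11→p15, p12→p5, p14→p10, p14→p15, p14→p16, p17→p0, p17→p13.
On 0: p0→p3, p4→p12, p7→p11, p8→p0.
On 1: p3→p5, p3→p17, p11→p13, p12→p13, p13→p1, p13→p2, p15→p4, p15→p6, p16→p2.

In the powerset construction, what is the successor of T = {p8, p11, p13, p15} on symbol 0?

p8 on 0 → {p0}.
No 0-transition from p11, p13, p15.
Union after reading 0: {p0}.
Now take the λ-closure:
From p0 via λ: add p9, p10, p13.
From p9 via λ: add p4.
From p10 via λ: add p12.
From p4 via λ: add p8.
From p12 via λ: add p5.
From p5 via λ: add p14, p16.
From p8 via λ: add p11.
From p11 via λ: add p15.
No new states can be added; the closed set is {p0, p4, p5, p8, p9, p10, p11, p12, p13, p14, p15, p16}.

{p0, p4, p5, p8, p9, p10, p11, p12, p13, p14, p15, p16}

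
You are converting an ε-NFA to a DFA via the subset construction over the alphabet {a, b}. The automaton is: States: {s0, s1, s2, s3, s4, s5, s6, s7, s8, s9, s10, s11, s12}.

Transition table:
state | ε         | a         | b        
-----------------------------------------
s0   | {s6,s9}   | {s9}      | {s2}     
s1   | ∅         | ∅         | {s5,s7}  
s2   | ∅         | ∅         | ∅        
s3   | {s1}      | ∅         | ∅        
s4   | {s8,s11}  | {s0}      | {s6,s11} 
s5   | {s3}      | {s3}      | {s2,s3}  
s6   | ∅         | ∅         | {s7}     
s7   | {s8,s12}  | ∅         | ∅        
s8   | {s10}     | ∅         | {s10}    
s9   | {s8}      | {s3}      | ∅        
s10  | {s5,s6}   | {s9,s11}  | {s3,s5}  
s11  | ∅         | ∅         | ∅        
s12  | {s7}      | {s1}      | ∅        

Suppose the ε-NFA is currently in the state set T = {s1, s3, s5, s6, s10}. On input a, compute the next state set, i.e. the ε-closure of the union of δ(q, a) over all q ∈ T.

{s1, s3, s5, s6, s8, s9, s10, s11}

s5 on a → {s3}.
s10 on a → {s9, s11}.
No a-transition from s1, s3, s6.
Union after reading a: {s3, s9, s11}.
Now take the ε-closure:
From s3 via ε: add s1.
From s9 via ε: add s8.
From s8 via ε: add s10.
From s10 via ε: add s5, s6.
No new states can be added; the closed set is {s1, s3, s5, s6, s8, s9, s10, s11}.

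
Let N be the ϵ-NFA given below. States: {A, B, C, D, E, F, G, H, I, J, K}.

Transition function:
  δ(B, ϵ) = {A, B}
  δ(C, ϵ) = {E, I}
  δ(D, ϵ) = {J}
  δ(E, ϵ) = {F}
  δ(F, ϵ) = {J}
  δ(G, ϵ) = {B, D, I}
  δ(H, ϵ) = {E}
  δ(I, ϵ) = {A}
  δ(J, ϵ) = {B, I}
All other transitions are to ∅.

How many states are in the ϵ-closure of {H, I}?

Start with {H, I}.
From H via ϵ: add E.
From I via ϵ: add A.
From E via ϵ: add F.
From F via ϵ: add J.
From J via ϵ: add B.
ϵ-closure = {A, B, E, F, H, I, J}, which has 7 states.

7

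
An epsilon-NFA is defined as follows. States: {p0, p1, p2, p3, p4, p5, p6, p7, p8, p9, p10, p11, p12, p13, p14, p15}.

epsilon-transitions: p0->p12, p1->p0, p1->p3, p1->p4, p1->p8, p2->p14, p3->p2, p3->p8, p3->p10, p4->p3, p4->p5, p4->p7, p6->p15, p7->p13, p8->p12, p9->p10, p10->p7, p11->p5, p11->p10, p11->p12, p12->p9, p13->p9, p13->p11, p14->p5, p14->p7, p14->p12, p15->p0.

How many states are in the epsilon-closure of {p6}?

Start with {p6}.
From p6 via epsilon: add p15.
From p15 via epsilon: add p0.
From p0 via epsilon: add p12.
From p12 via epsilon: add p9.
From p9 via epsilon: add p10.
From p10 via epsilon: add p7.
From p7 via epsilon: add p13.
From p13 via epsilon: add p11.
From p11 via epsilon: add p5.
epsilon-closure = {p0, p5, p6, p7, p9, p10, p11, p12, p13, p15}, which has 10 states.

10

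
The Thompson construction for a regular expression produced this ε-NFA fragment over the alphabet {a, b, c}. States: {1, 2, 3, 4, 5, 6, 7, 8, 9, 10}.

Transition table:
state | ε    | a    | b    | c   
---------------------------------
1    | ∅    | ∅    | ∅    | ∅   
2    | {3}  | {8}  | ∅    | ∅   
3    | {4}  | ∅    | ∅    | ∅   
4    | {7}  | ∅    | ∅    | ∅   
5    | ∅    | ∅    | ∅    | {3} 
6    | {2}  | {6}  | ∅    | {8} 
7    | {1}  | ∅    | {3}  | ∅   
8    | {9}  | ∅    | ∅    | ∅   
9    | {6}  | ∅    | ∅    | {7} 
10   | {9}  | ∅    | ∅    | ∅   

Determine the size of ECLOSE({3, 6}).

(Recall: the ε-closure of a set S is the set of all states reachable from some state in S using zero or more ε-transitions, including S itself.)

6

Start with {3, 6}.
From 3 via ε: add 4.
From 6 via ε: add 2.
From 4 via ε: add 7.
From 7 via ε: add 1.
ε-closure = {1, 2, 3, 4, 6, 7}, which has 6 states.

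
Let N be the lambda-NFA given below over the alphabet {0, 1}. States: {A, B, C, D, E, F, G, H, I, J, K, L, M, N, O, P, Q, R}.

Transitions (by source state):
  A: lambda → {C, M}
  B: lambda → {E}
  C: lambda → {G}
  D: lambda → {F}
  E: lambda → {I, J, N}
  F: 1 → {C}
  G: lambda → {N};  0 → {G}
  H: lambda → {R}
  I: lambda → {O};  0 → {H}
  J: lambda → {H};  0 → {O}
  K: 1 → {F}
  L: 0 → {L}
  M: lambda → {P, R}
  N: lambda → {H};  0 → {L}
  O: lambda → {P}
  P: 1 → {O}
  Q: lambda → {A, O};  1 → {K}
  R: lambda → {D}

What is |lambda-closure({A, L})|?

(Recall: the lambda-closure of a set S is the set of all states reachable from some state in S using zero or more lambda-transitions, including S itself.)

Start with {A, L}.
From A via lambda: add C, M.
From C via lambda: add G.
From M via lambda: add P, R.
From G via lambda: add N.
From R via lambda: add D.
From D via lambda: add F.
From N via lambda: add H.
lambda-closure = {A, C, D, F, G, H, L, M, N, P, R}, which has 11 states.

11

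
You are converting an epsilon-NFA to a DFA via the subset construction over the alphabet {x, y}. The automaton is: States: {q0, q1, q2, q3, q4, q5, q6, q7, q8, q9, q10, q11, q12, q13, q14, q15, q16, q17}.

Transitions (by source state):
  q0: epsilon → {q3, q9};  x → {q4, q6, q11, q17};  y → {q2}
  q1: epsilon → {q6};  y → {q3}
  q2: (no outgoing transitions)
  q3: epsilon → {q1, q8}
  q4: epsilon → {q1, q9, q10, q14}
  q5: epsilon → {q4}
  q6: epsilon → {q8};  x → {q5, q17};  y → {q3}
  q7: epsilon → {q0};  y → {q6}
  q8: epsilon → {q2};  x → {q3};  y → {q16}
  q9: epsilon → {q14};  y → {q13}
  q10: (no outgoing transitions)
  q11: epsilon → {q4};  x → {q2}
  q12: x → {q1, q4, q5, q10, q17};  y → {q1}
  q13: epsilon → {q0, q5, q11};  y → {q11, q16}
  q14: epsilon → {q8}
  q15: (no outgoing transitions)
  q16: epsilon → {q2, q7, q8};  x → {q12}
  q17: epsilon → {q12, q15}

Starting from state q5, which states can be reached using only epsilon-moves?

{q1, q2, q4, q5, q6, q8, q9, q10, q14}

Start with {q5}.
From q5 via epsilon: add q4.
From q4 via epsilon: add q1, q9, q10, q14.
From q1 via epsilon: add q6.
From q14 via epsilon: add q8.
From q8 via epsilon: add q2.
No new states can be added; the closed set is {q1, q2, q4, q5, q6, q8, q9, q10, q14}.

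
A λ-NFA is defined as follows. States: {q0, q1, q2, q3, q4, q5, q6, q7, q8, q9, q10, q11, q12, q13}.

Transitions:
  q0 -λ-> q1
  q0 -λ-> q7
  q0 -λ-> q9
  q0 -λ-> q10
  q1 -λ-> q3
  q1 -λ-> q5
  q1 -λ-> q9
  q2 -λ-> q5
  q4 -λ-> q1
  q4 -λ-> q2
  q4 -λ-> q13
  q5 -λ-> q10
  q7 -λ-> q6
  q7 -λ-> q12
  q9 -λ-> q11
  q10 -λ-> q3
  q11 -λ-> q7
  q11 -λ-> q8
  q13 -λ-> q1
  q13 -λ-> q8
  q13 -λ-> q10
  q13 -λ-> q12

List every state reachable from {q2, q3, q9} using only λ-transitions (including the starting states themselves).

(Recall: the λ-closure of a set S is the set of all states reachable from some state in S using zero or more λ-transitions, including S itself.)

{q2, q3, q5, q6, q7, q8, q9, q10, q11, q12}

Start with {q2, q3, q9}.
From q2 via λ: add q5.
From q9 via λ: add q11.
From q5 via λ: add q10.
From q11 via λ: add q7, q8.
From q7 via λ: add q6, q12.
No new states can be added; the closed set is {q2, q3, q5, q6, q7, q8, q9, q10, q11, q12}.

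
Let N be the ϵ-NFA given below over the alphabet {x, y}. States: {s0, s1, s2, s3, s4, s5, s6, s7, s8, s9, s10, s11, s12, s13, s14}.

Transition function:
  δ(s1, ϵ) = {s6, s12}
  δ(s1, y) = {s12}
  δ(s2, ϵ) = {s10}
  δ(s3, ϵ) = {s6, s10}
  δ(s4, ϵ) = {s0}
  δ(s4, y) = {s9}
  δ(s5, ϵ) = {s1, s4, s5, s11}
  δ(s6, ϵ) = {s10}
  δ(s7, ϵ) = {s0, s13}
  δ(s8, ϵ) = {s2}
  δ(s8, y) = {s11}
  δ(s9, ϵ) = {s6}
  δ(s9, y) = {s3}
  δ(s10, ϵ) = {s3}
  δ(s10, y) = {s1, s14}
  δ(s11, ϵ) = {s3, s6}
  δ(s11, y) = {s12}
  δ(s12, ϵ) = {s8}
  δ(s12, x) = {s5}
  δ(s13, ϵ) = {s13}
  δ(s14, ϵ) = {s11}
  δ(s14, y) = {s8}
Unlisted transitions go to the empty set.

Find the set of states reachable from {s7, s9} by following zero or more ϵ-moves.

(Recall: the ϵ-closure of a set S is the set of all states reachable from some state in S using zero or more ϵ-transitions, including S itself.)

Start with {s7, s9}.
From s7 via ϵ: add s0, s13.
From s9 via ϵ: add s6.
From s6 via ϵ: add s10.
From s10 via ϵ: add s3.
No new states can be added; the closed set is {s0, s3, s6, s7, s9, s10, s13}.

{s0, s3, s6, s7, s9, s10, s13}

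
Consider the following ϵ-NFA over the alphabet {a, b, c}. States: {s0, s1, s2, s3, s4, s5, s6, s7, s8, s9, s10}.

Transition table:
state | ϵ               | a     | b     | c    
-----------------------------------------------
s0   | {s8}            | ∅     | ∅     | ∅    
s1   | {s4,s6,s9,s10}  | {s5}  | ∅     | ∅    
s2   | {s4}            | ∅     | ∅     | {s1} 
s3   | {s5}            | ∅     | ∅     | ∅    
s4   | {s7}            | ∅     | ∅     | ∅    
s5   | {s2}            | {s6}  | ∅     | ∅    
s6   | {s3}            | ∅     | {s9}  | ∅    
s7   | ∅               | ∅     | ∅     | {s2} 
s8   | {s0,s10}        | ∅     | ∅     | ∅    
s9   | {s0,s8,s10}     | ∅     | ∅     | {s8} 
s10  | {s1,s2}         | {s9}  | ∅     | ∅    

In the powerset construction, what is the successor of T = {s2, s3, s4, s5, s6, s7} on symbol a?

{s2, s3, s4, s5, s6, s7}

s5 on a → {s6}.
No a-transition from s2, s3, s4, s6, s7.
Union after reading a: {s6}.
Now take the ϵ-closure:
From s6 via ϵ: add s3.
From s3 via ϵ: add s5.
From s5 via ϵ: add s2.
From s2 via ϵ: add s4.
From s4 via ϵ: add s7.
No new states can be added; the closed set is {s2, s3, s4, s5, s6, s7}.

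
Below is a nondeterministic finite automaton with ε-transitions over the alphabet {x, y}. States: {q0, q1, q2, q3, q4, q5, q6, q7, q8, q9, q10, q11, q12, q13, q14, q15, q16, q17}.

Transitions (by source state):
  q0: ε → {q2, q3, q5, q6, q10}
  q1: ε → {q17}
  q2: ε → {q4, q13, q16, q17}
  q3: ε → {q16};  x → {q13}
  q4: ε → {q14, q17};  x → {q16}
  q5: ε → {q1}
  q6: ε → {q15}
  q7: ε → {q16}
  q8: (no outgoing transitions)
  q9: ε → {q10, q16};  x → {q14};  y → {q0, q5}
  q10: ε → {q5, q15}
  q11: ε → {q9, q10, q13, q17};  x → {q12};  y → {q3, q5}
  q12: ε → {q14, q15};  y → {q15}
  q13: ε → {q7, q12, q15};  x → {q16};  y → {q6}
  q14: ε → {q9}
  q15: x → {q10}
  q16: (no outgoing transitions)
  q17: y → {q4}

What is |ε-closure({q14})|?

8

Start with {q14}.
From q14 via ε: add q9.
From q9 via ε: add q10, q16.
From q10 via ε: add q5, q15.
From q5 via ε: add q1.
From q1 via ε: add q17.
ε-closure = {q1, q5, q9, q10, q14, q15, q16, q17}, which has 8 states.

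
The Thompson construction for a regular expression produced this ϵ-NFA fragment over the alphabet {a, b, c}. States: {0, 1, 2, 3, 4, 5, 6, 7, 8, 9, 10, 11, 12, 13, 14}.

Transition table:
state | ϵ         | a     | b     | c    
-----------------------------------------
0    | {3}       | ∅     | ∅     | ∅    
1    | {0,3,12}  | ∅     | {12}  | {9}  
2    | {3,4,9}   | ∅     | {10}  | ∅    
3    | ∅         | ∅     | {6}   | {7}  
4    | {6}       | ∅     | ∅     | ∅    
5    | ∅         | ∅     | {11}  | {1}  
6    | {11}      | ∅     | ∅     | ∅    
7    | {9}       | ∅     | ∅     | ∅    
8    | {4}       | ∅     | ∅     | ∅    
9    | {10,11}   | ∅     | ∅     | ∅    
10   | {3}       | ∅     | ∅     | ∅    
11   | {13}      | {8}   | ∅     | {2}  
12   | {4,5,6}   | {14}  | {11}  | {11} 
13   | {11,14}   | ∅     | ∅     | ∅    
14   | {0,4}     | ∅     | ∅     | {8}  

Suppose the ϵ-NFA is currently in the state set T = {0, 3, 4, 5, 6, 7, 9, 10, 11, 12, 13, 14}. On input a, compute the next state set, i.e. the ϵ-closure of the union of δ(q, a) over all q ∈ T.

11 on a → {8}.
12 on a → {14}.
No a-transition from 0, 3, 4, 5, 6, 7, 9, 10, 13, 14.
Union after reading a: {8, 14}.
Now take the ϵ-closure:
From 8 via ϵ: add 4.
From 14 via ϵ: add 0.
From 0 via ϵ: add 3.
From 4 via ϵ: add 6.
From 6 via ϵ: add 11.
From 11 via ϵ: add 13.
No new states can be added; the closed set is {0, 3, 4, 6, 8, 11, 13, 14}.

{0, 3, 4, 6, 8, 11, 13, 14}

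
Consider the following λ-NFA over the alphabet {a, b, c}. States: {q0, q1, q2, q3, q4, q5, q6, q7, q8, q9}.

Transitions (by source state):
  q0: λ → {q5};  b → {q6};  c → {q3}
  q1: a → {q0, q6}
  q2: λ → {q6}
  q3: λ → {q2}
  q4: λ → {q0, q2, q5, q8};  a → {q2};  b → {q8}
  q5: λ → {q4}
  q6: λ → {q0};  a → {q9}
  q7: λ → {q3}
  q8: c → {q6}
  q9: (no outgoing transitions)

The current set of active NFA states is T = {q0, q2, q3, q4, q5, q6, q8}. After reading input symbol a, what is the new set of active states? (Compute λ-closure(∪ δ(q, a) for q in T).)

q4 on a → {q2}.
q6 on a → {q9}.
No a-transition from q0, q2, q3, q5, q8.
Union after reading a: {q2, q9}.
Now take the λ-closure:
From q2 via λ: add q6.
From q6 via λ: add q0.
From q0 via λ: add q5.
From q5 via λ: add q4.
From q4 via λ: add q8.
No new states can be added; the closed set is {q0, q2, q4, q5, q6, q8, q9}.

{q0, q2, q4, q5, q6, q8, q9}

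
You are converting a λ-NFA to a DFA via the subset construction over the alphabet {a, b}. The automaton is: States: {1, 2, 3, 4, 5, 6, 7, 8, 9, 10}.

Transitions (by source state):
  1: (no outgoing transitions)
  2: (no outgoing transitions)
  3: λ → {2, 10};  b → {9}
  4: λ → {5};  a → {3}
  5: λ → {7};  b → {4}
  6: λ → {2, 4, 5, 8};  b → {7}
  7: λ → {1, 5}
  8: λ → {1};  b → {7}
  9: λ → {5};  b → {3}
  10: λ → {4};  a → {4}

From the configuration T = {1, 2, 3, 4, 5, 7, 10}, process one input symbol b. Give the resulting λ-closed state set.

3 on b → {9}.
5 on b → {4}.
No b-transition from 1, 2, 4, 7, 10.
Union after reading b: {4, 9}.
Now take the λ-closure:
From 4 via λ: add 5.
From 5 via λ: add 7.
From 7 via λ: add 1.
No new states can be added; the closed set is {1, 4, 5, 7, 9}.

{1, 4, 5, 7, 9}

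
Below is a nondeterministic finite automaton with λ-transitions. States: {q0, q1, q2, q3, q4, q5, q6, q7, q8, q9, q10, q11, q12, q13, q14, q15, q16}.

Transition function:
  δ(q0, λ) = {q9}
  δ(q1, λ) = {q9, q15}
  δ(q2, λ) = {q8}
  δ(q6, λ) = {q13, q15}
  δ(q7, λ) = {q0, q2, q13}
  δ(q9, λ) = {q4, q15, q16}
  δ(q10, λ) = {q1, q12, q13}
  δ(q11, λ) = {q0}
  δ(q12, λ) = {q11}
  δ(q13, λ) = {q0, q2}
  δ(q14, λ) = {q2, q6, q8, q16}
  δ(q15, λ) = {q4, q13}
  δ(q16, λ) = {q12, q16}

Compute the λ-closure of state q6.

{q0, q2, q4, q6, q8, q9, q11, q12, q13, q15, q16}

Start with {q6}.
From q6 via λ: add q13, q15.
From q13 via λ: add q0, q2.
From q15 via λ: add q4.
From q0 via λ: add q9.
From q2 via λ: add q8.
From q9 via λ: add q16.
From q16 via λ: add q12.
From q12 via λ: add q11.
No new states can be added; the closed set is {q0, q2, q4, q6, q8, q9, q11, q12, q13, q15, q16}.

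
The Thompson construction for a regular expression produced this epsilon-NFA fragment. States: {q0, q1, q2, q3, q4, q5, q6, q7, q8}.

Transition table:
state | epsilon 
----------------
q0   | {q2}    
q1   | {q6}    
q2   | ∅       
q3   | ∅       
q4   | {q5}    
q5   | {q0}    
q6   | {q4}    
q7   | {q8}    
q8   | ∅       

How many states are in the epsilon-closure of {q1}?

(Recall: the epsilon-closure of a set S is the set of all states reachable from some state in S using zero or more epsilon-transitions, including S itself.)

6

Start with {q1}.
From q1 via epsilon: add q6.
From q6 via epsilon: add q4.
From q4 via epsilon: add q5.
From q5 via epsilon: add q0.
From q0 via epsilon: add q2.
epsilon-closure = {q0, q1, q2, q4, q5, q6}, which has 6 states.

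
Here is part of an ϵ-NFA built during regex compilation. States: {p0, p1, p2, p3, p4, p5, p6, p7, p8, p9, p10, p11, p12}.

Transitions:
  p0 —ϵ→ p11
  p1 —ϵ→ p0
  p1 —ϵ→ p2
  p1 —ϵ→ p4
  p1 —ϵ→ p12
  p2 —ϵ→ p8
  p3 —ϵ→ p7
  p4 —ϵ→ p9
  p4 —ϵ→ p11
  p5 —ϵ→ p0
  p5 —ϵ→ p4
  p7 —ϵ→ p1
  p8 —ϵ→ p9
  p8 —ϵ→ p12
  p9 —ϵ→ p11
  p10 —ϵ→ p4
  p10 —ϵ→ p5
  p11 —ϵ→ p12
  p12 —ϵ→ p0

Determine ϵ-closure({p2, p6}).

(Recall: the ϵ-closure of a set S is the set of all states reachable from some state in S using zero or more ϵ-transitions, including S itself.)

Start with {p2, p6}.
From p2 via ϵ: add p8.
From p8 via ϵ: add p9, p12.
From p9 via ϵ: add p11.
From p12 via ϵ: add p0.
No new states can be added; the closed set is {p0, p2, p6, p8, p9, p11, p12}.

{p0, p2, p6, p8, p9, p11, p12}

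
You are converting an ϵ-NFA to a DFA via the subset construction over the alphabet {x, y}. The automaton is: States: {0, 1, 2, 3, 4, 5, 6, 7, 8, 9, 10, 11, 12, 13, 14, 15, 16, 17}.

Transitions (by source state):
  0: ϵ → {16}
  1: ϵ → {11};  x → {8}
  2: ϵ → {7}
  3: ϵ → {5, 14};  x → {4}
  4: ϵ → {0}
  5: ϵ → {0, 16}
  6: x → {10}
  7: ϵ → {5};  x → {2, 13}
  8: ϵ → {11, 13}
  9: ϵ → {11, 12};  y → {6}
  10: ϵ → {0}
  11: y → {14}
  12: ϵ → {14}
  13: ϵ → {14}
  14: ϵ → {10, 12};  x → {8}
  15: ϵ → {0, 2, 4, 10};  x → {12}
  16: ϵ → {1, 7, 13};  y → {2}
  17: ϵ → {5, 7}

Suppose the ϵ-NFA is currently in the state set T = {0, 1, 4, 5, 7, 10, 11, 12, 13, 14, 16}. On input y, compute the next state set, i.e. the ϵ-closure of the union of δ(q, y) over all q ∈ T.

11 on y → {14}.
16 on y → {2}.
No y-transition from 0, 1, 4, 5, 7, 10, 12, 13, 14.
Union after reading y: {2, 14}.
Now take the ϵ-closure:
From 2 via ϵ: add 7.
From 14 via ϵ: add 10, 12.
From 7 via ϵ: add 5.
From 10 via ϵ: add 0.
From 0 via ϵ: add 16.
From 16 via ϵ: add 1, 13.
From 1 via ϵ: add 11.
No new states can be added; the closed set is {0, 1, 2, 5, 7, 10, 11, 12, 13, 14, 16}.

{0, 1, 2, 5, 7, 10, 11, 12, 13, 14, 16}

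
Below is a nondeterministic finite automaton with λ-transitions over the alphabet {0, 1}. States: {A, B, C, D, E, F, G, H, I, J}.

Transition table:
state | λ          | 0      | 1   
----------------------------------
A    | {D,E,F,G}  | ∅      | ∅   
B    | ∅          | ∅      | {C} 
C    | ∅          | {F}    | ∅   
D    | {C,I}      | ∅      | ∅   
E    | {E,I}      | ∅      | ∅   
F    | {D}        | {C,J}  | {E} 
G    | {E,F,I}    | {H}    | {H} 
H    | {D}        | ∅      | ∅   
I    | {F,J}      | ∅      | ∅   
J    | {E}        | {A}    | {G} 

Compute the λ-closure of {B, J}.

Start with {B, J}.
From J via λ: add E.
From E via λ: add I.
From I via λ: add F.
From F via λ: add D.
From D via λ: add C.
No new states can be added; the closed set is {B, C, D, E, F, I, J}.

{B, C, D, E, F, I, J}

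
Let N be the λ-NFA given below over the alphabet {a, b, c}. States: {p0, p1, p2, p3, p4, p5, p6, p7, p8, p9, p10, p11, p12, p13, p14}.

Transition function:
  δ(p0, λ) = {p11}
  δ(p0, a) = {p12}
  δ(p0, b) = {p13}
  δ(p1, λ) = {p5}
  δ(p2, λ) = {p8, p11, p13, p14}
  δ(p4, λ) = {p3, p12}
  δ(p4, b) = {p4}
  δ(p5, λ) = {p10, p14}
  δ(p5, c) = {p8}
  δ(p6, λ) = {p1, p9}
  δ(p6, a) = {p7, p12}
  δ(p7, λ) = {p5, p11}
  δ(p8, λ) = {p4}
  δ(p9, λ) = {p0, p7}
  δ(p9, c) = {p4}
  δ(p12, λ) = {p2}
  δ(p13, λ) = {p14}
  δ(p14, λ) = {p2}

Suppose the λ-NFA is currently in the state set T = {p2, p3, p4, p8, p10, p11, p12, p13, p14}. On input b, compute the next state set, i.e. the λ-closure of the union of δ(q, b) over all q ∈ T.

p4 on b → {p4}.
No b-transition from p2, p3, p8, p10, p11, p12, p13, p14.
Union after reading b: {p4}.
Now take the λ-closure:
From p4 via λ: add p3, p12.
From p12 via λ: add p2.
From p2 via λ: add p8, p11, p13, p14.
No new states can be added; the closed set is {p2, p3, p4, p8, p11, p12, p13, p14}.

{p2, p3, p4, p8, p11, p12, p13, p14}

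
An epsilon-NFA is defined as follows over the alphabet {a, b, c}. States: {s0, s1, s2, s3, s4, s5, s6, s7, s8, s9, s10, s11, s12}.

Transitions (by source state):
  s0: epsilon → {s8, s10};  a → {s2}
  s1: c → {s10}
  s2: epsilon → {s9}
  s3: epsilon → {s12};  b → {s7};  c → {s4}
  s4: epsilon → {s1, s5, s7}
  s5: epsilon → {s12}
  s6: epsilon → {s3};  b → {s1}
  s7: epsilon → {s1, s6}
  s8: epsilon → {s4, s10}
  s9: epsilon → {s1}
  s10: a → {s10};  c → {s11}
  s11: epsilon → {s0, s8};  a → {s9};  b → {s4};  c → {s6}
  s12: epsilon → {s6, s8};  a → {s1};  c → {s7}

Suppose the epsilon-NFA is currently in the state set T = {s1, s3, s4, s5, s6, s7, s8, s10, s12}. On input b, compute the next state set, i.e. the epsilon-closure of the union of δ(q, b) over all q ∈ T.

{s1, s3, s4, s5, s6, s7, s8, s10, s12}

s3 on b → {s7}.
s6 on b → {s1}.
No b-transition from s1, s4, s5, s7, s8, s10, s12.
Union after reading b: {s1, s7}.
Now take the epsilon-closure:
From s7 via epsilon: add s6.
From s6 via epsilon: add s3.
From s3 via epsilon: add s12.
From s12 via epsilon: add s8.
From s8 via epsilon: add s4, s10.
From s4 via epsilon: add s5.
No new states can be added; the closed set is {s1, s3, s4, s5, s6, s7, s8, s10, s12}.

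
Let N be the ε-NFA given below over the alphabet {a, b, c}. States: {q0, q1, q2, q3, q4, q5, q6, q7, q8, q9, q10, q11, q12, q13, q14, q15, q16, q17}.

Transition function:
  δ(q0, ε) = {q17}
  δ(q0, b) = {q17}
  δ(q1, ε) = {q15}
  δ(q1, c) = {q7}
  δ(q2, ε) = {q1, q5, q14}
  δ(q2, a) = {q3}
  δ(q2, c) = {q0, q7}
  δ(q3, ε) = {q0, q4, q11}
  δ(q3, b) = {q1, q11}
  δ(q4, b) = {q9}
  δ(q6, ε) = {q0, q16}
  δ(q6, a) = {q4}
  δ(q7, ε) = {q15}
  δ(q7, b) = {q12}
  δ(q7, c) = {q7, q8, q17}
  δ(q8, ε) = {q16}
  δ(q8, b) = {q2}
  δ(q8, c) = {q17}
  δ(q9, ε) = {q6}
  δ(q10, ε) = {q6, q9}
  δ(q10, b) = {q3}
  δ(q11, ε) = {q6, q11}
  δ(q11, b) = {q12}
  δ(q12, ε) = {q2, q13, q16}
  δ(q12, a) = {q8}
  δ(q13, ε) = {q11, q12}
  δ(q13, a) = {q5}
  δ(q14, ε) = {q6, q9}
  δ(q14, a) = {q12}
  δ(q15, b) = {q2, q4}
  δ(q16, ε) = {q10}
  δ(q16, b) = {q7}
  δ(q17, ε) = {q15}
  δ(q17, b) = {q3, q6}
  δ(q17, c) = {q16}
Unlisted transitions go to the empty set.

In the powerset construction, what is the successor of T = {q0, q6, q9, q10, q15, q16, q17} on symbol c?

{q0, q6, q9, q10, q15, q16, q17}

q17 on c → {q16}.
No c-transition from q0, q6, q9, q10, q15, q16.
Union after reading c: {q16}.
Now take the ε-closure:
From q16 via ε: add q10.
From q10 via ε: add q6, q9.
From q6 via ε: add q0.
From q0 via ε: add q17.
From q17 via ε: add q15.
No new states can be added; the closed set is {q0, q6, q9, q10, q15, q16, q17}.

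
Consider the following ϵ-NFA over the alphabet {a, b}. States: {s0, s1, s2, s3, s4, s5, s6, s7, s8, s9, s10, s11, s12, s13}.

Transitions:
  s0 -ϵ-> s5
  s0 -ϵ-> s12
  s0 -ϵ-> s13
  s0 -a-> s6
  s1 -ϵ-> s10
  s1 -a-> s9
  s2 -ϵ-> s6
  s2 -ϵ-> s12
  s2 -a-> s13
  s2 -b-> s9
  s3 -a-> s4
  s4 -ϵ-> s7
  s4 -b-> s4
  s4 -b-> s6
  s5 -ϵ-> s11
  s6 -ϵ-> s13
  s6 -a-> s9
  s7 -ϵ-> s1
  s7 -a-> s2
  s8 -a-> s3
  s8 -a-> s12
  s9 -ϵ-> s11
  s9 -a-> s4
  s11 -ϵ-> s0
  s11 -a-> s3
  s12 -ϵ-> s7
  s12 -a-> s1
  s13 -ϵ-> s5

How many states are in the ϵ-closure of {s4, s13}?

9

Start with {s4, s13}.
From s4 via ϵ: add s7.
From s13 via ϵ: add s5.
From s5 via ϵ: add s11.
From s7 via ϵ: add s1.
From s1 via ϵ: add s10.
From s11 via ϵ: add s0.
From s0 via ϵ: add s12.
ϵ-closure = {s0, s1, s4, s5, s7, s10, s11, s12, s13}, which has 9 states.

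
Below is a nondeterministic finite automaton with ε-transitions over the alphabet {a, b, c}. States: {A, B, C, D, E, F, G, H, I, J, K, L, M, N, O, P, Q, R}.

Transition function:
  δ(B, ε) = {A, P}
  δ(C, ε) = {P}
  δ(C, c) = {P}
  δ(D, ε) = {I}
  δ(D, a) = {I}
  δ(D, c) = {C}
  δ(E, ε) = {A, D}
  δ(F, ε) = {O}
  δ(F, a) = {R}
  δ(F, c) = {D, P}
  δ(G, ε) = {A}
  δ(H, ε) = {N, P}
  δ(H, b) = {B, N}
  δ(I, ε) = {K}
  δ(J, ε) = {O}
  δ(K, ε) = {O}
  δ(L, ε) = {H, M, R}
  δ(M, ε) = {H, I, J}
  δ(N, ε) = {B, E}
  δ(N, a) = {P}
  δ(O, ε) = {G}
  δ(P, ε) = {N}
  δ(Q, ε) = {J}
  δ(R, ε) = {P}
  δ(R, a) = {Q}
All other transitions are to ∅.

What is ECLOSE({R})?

Start with {R}.
From R via ε: add P.
From P via ε: add N.
From N via ε: add B, E.
From B via ε: add A.
From E via ε: add D.
From D via ε: add I.
From I via ε: add K.
From K via ε: add O.
From O via ε: add G.
No new states can be added; the closed set is {A, B, D, E, G, I, K, N, O, P, R}.

{A, B, D, E, G, I, K, N, O, P, R}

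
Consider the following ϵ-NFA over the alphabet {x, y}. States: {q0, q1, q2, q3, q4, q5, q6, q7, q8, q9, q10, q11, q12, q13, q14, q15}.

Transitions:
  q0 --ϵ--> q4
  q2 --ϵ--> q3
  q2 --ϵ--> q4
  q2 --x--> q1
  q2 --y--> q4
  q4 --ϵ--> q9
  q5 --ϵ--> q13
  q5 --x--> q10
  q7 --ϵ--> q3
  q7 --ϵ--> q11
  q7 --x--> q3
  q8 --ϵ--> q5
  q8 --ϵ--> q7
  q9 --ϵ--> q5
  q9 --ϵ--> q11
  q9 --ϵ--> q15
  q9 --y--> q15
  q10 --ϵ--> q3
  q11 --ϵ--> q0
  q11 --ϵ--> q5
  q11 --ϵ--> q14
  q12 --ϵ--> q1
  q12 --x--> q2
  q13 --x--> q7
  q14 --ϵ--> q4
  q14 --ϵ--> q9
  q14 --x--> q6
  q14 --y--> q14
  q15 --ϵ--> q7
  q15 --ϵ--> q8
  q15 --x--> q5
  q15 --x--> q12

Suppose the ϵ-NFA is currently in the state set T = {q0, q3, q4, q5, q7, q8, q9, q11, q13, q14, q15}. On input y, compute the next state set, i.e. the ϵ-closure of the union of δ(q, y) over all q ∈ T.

{q0, q3, q4, q5, q7, q8, q9, q11, q13, q14, q15}

q9 on y → {q15}.
q14 on y → {q14}.
No y-transition from q0, q3, q4, q5, q7, q8, q11, q13, q15.
Union after reading y: {q14, q15}.
Now take the ϵ-closure:
From q14 via ϵ: add q4, q9.
From q15 via ϵ: add q7, q8.
From q7 via ϵ: add q3, q11.
From q8 via ϵ: add q5.
From q5 via ϵ: add q13.
From q11 via ϵ: add q0.
No new states can be added; the closed set is {q0, q3, q4, q5, q7, q8, q9, q11, q13, q14, q15}.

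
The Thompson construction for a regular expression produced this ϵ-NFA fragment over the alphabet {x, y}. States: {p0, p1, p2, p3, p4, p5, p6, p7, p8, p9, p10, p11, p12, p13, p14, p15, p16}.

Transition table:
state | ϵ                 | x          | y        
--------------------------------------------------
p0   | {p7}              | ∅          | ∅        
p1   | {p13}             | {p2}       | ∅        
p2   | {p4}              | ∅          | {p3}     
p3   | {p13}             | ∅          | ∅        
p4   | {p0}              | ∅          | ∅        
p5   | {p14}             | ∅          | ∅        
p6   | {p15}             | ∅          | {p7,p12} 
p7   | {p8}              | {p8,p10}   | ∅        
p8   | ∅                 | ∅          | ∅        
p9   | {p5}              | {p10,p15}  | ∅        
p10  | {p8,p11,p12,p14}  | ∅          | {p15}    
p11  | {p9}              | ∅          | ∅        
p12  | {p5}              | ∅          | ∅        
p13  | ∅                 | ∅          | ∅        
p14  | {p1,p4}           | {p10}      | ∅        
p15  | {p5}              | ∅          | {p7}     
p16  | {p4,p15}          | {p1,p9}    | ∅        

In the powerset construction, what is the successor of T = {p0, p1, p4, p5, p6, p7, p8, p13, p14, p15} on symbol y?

p6 on y → {p7, p12}.
p15 on y → {p7}.
No y-transition from p0, p1, p4, p5, p7, p8, p13, p14.
Union after reading y: {p7, p12}.
Now take the ϵ-closure:
From p7 via ϵ: add p8.
From p12 via ϵ: add p5.
From p5 via ϵ: add p14.
From p14 via ϵ: add p1, p4.
From p1 via ϵ: add p13.
From p4 via ϵ: add p0.
No new states can be added; the closed set is {p0, p1, p4, p5, p7, p8, p12, p13, p14}.

{p0, p1, p4, p5, p7, p8, p12, p13, p14}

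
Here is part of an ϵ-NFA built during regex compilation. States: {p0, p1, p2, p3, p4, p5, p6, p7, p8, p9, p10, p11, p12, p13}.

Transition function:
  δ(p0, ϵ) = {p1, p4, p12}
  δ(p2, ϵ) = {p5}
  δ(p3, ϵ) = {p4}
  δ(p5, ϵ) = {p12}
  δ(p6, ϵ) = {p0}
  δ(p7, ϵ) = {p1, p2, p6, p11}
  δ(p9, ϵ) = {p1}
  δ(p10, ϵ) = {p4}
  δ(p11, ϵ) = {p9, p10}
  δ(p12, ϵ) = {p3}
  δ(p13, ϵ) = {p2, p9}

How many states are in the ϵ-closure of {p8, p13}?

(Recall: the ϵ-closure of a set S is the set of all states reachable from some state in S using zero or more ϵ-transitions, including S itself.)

Start with {p8, p13}.
From p13 via ϵ: add p2, p9.
From p2 via ϵ: add p5.
From p9 via ϵ: add p1.
From p5 via ϵ: add p12.
From p12 via ϵ: add p3.
From p3 via ϵ: add p4.
ϵ-closure = {p1, p2, p3, p4, p5, p8, p9, p12, p13}, which has 9 states.

9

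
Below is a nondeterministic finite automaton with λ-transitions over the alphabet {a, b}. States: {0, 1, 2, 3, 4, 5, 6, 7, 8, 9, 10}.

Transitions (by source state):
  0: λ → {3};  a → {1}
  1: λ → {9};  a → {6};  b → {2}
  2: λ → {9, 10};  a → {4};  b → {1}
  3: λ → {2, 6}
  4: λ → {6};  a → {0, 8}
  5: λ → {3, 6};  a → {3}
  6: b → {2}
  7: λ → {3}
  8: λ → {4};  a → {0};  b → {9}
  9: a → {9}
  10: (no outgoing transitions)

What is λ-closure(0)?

{0, 2, 3, 6, 9, 10}

Start with {0}.
From 0 via λ: add 3.
From 3 via λ: add 2, 6.
From 2 via λ: add 9, 10.
No new states can be added; the closed set is {0, 2, 3, 6, 9, 10}.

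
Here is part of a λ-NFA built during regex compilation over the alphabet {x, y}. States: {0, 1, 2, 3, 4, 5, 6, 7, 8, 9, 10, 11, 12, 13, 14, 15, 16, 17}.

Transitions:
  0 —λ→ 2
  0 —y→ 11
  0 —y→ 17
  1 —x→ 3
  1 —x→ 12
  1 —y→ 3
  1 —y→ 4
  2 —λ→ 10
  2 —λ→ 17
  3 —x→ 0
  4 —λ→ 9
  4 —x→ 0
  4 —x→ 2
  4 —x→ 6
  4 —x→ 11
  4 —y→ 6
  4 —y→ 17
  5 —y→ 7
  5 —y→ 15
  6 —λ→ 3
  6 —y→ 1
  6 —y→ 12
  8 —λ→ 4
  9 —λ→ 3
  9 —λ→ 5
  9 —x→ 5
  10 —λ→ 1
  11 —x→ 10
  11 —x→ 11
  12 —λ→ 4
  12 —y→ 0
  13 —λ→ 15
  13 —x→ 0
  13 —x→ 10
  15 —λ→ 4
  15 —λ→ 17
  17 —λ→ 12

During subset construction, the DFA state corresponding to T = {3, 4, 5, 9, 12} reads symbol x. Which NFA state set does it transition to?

{0, 1, 2, 3, 4, 5, 6, 9, 10, 11, 12, 17}

3 on x → {0}.
4 on x → {0, 2, 6, 11}.
9 on x → {5}.
No x-transition from 5, 12.
Union after reading x: {0, 2, 5, 6, 11}.
Now take the λ-closure:
From 2 via λ: add 10, 17.
From 6 via λ: add 3.
From 10 via λ: add 1.
From 17 via λ: add 12.
From 12 via λ: add 4.
From 4 via λ: add 9.
No new states can be added; the closed set is {0, 1, 2, 3, 4, 5, 6, 9, 10, 11, 12, 17}.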